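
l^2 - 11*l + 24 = (l - 8)*(l - 3)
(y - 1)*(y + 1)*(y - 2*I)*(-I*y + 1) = -I*y^4 - y^3 - I*y^2 + y + 2*I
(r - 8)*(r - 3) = r^2 - 11*r + 24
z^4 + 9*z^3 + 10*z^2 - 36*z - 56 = (z - 2)*(z + 2)^2*(z + 7)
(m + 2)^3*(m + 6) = m^4 + 12*m^3 + 48*m^2 + 80*m + 48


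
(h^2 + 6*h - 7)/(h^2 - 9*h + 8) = (h + 7)/(h - 8)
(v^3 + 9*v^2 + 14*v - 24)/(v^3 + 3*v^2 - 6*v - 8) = (v^2 + 5*v - 6)/(v^2 - v - 2)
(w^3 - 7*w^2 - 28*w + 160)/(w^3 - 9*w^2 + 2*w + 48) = (w^2 + w - 20)/(w^2 - w - 6)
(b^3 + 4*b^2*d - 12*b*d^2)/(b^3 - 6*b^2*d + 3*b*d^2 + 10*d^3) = b*(b + 6*d)/(b^2 - 4*b*d - 5*d^2)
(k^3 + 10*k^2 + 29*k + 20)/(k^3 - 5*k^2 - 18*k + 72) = (k^2 + 6*k + 5)/(k^2 - 9*k + 18)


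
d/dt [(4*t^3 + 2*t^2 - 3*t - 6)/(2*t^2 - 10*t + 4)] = (4*t^4 - 40*t^3 + 17*t^2 + 20*t - 36)/(2*(t^4 - 10*t^3 + 29*t^2 - 20*t + 4))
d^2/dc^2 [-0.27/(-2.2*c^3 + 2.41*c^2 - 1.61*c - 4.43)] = ((1.3014 - 3.564*c)*(2.2*c^3 - 2.41*c^2 + 1.61*c + 4.43) + 0.27*(6.6*c^2 - 4.82*c + 1.61)*(13.2*c^2 - 9.64*c + 3.22))/(2.2*c^3 - 2.41*c^2 + 1.61*c + 4.43)^3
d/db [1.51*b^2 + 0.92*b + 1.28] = 3.02*b + 0.92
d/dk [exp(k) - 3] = exp(k)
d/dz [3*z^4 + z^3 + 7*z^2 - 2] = z*(12*z^2 + 3*z + 14)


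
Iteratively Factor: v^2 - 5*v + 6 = (v - 2)*(v - 3)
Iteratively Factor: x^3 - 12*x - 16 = (x - 4)*(x^2 + 4*x + 4) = (x - 4)*(x + 2)*(x + 2)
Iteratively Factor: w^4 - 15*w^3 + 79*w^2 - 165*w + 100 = (w - 4)*(w^3 - 11*w^2 + 35*w - 25) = (w - 5)*(w - 4)*(w^2 - 6*w + 5) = (w - 5)^2*(w - 4)*(w - 1)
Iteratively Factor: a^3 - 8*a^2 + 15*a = (a)*(a^2 - 8*a + 15) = a*(a - 3)*(a - 5)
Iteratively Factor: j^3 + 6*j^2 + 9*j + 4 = (j + 1)*(j^2 + 5*j + 4) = (j + 1)^2*(j + 4)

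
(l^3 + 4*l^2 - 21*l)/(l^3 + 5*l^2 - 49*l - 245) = l*(l - 3)/(l^2 - 2*l - 35)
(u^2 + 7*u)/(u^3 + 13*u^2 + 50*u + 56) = u/(u^2 + 6*u + 8)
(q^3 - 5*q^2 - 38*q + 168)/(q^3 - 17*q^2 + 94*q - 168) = (q + 6)/(q - 6)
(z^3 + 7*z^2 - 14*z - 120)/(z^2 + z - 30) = (z^2 + z - 20)/(z - 5)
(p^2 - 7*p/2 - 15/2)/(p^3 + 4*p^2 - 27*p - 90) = (p + 3/2)/(p^2 + 9*p + 18)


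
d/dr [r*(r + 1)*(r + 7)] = 3*r^2 + 16*r + 7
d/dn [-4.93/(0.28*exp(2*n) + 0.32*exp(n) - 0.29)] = (2.7608*exp(n) + 1.5776)*exp(n)/(0.28*exp(2*n) + 0.32*exp(n) - 0.29)^2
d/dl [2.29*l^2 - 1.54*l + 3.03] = 4.58*l - 1.54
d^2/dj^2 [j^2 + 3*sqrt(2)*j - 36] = 2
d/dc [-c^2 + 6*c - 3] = 6 - 2*c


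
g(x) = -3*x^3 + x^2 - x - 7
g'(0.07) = -0.90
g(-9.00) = 2270.00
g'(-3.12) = -94.85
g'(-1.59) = -26.93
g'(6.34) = -350.08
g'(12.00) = -1273.00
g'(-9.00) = -748.00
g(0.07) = -7.07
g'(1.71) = -23.90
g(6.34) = -737.66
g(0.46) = -7.54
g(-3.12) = 96.97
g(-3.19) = 103.75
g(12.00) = -5059.00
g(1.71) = -20.79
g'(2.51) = -52.68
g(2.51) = -50.65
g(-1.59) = 9.18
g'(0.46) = -1.98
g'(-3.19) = -98.96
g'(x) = -9*x^2 + 2*x - 1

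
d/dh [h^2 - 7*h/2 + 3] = 2*h - 7/2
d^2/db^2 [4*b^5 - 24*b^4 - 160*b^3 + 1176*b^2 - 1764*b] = 80*b^3 - 288*b^2 - 960*b + 2352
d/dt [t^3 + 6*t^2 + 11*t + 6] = 3*t^2 + 12*t + 11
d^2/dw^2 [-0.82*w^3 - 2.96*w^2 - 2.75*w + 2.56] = -4.92*w - 5.92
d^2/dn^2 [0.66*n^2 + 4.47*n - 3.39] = 1.32000000000000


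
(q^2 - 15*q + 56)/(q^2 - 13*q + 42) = (q - 8)/(q - 6)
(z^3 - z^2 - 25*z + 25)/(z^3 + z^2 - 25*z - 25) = (z - 1)/(z + 1)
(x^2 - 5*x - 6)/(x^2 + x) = (x - 6)/x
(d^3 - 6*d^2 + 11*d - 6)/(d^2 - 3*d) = d - 3 + 2/d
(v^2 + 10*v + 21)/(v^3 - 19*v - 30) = (v + 7)/(v^2 - 3*v - 10)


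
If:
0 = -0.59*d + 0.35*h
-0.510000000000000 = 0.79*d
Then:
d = -0.65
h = -1.09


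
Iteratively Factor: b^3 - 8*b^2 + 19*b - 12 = (b - 4)*(b^2 - 4*b + 3) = (b - 4)*(b - 1)*(b - 3)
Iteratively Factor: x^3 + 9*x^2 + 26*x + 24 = (x + 3)*(x^2 + 6*x + 8) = (x + 3)*(x + 4)*(x + 2)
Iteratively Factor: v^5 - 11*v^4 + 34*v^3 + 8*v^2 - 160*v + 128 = (v - 1)*(v^4 - 10*v^3 + 24*v^2 + 32*v - 128) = (v - 4)*(v - 1)*(v^3 - 6*v^2 + 32) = (v - 4)^2*(v - 1)*(v^2 - 2*v - 8) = (v - 4)^2*(v - 1)*(v + 2)*(v - 4)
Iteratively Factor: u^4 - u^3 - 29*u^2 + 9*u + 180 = (u - 5)*(u^3 + 4*u^2 - 9*u - 36) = (u - 5)*(u + 4)*(u^2 - 9) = (u - 5)*(u + 3)*(u + 4)*(u - 3)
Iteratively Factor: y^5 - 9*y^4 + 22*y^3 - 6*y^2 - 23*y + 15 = (y - 1)*(y^4 - 8*y^3 + 14*y^2 + 8*y - 15) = (y - 1)*(y + 1)*(y^3 - 9*y^2 + 23*y - 15) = (y - 5)*(y - 1)*(y + 1)*(y^2 - 4*y + 3) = (y - 5)*(y - 3)*(y - 1)*(y + 1)*(y - 1)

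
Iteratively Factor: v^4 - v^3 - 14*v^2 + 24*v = (v - 2)*(v^3 + v^2 - 12*v) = (v - 3)*(v - 2)*(v^2 + 4*v) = (v - 3)*(v - 2)*(v + 4)*(v)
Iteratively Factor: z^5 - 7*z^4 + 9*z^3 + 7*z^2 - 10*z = (z)*(z^4 - 7*z^3 + 9*z^2 + 7*z - 10) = z*(z - 1)*(z^3 - 6*z^2 + 3*z + 10) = z*(z - 5)*(z - 1)*(z^2 - z - 2) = z*(z - 5)*(z - 1)*(z + 1)*(z - 2)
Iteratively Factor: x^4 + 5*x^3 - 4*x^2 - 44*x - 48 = (x + 2)*(x^3 + 3*x^2 - 10*x - 24) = (x + 2)^2*(x^2 + x - 12) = (x - 3)*(x + 2)^2*(x + 4)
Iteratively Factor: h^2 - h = (h - 1)*(h)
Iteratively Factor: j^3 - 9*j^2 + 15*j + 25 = (j - 5)*(j^2 - 4*j - 5) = (j - 5)*(j + 1)*(j - 5)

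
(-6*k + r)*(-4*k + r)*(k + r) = 24*k^3 + 14*k^2*r - 9*k*r^2 + r^3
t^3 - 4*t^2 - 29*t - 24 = (t - 8)*(t + 1)*(t + 3)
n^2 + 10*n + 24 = (n + 4)*(n + 6)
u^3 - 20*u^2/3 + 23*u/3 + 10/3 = (u - 5)*(u - 2)*(u + 1/3)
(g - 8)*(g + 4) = g^2 - 4*g - 32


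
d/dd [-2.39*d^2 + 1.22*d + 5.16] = 1.22 - 4.78*d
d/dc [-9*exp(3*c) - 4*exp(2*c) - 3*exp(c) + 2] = (-27*exp(2*c) - 8*exp(c) - 3)*exp(c)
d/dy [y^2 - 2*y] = 2*y - 2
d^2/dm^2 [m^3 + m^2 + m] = 6*m + 2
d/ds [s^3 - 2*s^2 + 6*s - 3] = 3*s^2 - 4*s + 6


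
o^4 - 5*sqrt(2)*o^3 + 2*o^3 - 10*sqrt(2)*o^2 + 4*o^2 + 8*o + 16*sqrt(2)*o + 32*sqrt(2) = (o + 2)*(o - 4*sqrt(2))*(o - 2*sqrt(2))*(o + sqrt(2))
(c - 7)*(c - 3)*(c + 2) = c^3 - 8*c^2 + c + 42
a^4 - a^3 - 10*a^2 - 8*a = a*(a - 4)*(a + 1)*(a + 2)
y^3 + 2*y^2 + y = y*(y + 1)^2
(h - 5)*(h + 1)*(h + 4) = h^3 - 21*h - 20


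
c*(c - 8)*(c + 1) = c^3 - 7*c^2 - 8*c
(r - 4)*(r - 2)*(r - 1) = r^3 - 7*r^2 + 14*r - 8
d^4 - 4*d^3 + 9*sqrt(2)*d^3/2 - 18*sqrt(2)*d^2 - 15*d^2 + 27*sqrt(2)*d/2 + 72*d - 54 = (d - 3)*(d - 1)*(d - 3*sqrt(2)/2)*(d + 6*sqrt(2))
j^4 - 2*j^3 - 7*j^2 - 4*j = j*(j - 4)*(-I*j - I)*(I*j + I)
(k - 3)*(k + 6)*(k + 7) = k^3 + 10*k^2 + 3*k - 126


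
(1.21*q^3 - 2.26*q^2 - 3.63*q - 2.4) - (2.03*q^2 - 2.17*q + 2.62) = 1.21*q^3 - 4.29*q^2 - 1.46*q - 5.02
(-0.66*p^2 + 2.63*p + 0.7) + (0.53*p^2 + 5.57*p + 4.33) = -0.13*p^2 + 8.2*p + 5.03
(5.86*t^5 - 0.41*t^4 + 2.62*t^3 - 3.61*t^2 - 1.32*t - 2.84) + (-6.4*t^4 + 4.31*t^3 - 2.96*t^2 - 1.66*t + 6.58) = 5.86*t^5 - 6.81*t^4 + 6.93*t^3 - 6.57*t^2 - 2.98*t + 3.74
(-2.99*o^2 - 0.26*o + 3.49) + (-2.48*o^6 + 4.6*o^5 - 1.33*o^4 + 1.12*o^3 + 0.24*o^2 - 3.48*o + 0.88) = -2.48*o^6 + 4.6*o^5 - 1.33*o^4 + 1.12*o^3 - 2.75*o^2 - 3.74*o + 4.37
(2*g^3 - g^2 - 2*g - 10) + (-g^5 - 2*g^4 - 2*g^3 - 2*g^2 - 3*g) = -g^5 - 2*g^4 - 3*g^2 - 5*g - 10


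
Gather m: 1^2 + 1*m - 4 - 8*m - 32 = -7*m - 35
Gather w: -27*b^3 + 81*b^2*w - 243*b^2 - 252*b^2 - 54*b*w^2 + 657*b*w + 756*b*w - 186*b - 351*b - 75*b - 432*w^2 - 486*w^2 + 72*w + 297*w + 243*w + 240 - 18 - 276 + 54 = -27*b^3 - 495*b^2 - 612*b + w^2*(-54*b - 918) + w*(81*b^2 + 1413*b + 612)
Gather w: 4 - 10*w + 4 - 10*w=8 - 20*w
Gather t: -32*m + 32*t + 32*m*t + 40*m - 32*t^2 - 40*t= 8*m - 32*t^2 + t*(32*m - 8)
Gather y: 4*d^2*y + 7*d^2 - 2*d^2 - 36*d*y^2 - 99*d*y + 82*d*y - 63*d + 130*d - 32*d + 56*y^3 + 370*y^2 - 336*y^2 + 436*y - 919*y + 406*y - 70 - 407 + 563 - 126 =5*d^2 + 35*d + 56*y^3 + y^2*(34 - 36*d) + y*(4*d^2 - 17*d - 77) - 40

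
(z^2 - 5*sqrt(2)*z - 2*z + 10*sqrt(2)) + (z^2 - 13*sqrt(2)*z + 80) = 2*z^2 - 18*sqrt(2)*z - 2*z + 10*sqrt(2) + 80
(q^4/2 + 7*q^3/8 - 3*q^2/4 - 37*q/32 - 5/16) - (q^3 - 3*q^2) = q^4/2 - q^3/8 + 9*q^2/4 - 37*q/32 - 5/16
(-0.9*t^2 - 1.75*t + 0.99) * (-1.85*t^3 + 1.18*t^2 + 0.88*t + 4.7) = 1.665*t^5 + 2.1755*t^4 - 4.6885*t^3 - 4.6018*t^2 - 7.3538*t + 4.653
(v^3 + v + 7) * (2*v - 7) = 2*v^4 - 7*v^3 + 2*v^2 + 7*v - 49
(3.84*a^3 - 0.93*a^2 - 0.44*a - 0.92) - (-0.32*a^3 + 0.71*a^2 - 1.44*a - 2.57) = 4.16*a^3 - 1.64*a^2 + 1.0*a + 1.65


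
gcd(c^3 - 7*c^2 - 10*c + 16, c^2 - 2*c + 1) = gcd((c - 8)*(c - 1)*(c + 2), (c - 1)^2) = c - 1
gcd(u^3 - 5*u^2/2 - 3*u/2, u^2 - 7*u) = u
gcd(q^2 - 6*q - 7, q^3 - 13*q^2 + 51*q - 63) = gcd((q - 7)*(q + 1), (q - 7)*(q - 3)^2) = q - 7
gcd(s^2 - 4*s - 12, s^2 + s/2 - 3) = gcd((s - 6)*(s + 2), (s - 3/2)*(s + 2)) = s + 2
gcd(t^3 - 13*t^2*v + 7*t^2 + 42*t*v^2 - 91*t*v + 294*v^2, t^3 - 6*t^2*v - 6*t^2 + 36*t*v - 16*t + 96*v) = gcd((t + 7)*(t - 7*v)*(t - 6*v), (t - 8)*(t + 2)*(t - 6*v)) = t - 6*v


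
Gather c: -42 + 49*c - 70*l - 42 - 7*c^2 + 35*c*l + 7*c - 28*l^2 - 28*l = -7*c^2 + c*(35*l + 56) - 28*l^2 - 98*l - 84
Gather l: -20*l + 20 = 20 - 20*l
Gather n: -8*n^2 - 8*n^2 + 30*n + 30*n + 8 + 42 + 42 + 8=-16*n^2 + 60*n + 100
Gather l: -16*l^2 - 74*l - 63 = -16*l^2 - 74*l - 63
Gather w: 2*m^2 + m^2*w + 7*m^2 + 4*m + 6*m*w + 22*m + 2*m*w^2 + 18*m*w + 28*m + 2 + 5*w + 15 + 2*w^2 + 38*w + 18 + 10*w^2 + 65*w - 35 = 9*m^2 + 54*m + w^2*(2*m + 12) + w*(m^2 + 24*m + 108)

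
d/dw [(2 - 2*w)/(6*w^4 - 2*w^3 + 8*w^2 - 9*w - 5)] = 4*(9*w^4 - 14*w^3 + 7*w^2 - 8*w + 7)/(36*w^8 - 24*w^7 + 100*w^6 - 140*w^5 + 40*w^4 - 124*w^3 + w^2 + 90*w + 25)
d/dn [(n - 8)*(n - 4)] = 2*n - 12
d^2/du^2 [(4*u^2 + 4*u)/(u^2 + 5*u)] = -32/(u^3 + 15*u^2 + 75*u + 125)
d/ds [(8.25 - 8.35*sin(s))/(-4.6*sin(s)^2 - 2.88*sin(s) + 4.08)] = (-38.41*sin(s)^2 + 75.9*sin(s) - 10.308)*cos(s)/(21.16*sin(s)^4 + 26.496*sin(s)^3 - 29.2416*sin(s)^2 - 23.5008*sin(s) + 16.6464)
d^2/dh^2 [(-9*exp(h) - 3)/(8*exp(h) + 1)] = (15 - 120*exp(h))*exp(h)/(512*exp(3*h) + 192*exp(2*h) + 24*exp(h) + 1)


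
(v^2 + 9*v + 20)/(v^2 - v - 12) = (v^2 + 9*v + 20)/(v^2 - v - 12)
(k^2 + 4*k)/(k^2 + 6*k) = (k + 4)/(k + 6)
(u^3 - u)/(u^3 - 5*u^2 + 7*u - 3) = u*(u + 1)/(u^2 - 4*u + 3)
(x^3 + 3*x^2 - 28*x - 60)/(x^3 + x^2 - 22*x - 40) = (x + 6)/(x + 4)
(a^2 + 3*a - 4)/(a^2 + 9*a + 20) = (a - 1)/(a + 5)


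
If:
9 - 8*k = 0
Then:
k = 9/8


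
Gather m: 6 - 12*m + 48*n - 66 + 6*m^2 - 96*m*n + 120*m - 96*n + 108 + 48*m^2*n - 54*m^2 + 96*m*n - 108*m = m^2*(48*n - 48) - 48*n + 48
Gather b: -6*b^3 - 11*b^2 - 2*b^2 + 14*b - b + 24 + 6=-6*b^3 - 13*b^2 + 13*b + 30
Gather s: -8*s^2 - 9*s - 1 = -8*s^2 - 9*s - 1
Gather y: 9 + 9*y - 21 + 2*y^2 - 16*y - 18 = 2*y^2 - 7*y - 30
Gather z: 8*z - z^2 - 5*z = -z^2 + 3*z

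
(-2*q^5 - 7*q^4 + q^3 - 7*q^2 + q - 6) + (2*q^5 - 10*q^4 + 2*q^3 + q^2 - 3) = -17*q^4 + 3*q^3 - 6*q^2 + q - 9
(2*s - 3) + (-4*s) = -2*s - 3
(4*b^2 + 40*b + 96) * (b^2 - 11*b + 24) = 4*b^4 - 4*b^3 - 248*b^2 - 96*b + 2304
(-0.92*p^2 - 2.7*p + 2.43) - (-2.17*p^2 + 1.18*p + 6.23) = 1.25*p^2 - 3.88*p - 3.8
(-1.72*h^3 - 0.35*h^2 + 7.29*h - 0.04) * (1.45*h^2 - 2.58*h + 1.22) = -2.494*h^5 + 3.9301*h^4 + 9.3751*h^3 - 19.2932*h^2 + 8.997*h - 0.0488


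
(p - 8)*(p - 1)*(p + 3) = p^3 - 6*p^2 - 19*p + 24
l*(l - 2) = l^2 - 2*l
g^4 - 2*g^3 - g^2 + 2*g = g*(g - 2)*(g - 1)*(g + 1)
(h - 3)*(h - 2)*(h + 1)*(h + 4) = h^4 - 15*h^2 + 10*h + 24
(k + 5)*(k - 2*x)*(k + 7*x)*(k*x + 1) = k^4*x + 5*k^3*x^2 + 5*k^3*x + k^3 - 14*k^2*x^3 + 25*k^2*x^2 + 5*k^2*x + 5*k^2 - 70*k*x^3 - 14*k*x^2 + 25*k*x - 70*x^2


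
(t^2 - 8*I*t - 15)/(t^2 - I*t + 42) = (t^2 - 8*I*t - 15)/(t^2 - I*t + 42)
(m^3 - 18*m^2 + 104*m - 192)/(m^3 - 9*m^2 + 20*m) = (m^2 - 14*m + 48)/(m*(m - 5))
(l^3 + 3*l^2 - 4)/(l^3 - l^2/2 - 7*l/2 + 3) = 2*(l + 2)/(2*l - 3)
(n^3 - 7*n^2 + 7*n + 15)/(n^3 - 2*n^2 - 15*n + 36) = (n^2 - 4*n - 5)/(n^2 + n - 12)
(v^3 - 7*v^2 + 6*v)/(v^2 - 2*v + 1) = v*(v - 6)/(v - 1)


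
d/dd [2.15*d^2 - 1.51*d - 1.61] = 4.3*d - 1.51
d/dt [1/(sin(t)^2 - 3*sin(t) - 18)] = (3 - 2*sin(t))*cos(t)/((sin(t) - 6)^2*(sin(t) + 3)^2)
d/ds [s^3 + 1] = 3*s^2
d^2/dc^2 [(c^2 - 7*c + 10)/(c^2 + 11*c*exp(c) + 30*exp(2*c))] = (-(2*(2*c - 7)*(11*c*exp(c) + 2*c + 60*exp(2*c) + 11*exp(c)) + (c^2 - 7*c + 10)*(11*c*exp(c) + 120*exp(2*c) + 22*exp(c) + 2))*(c^2 + 11*c*exp(c) + 30*exp(2*c)) + 2*(c^2 - 7*c + 10)*(11*c*exp(c) + 2*c + 60*exp(2*c) + 11*exp(c))^2 + 2*(c^2 + 11*c*exp(c) + 30*exp(2*c))^2)/(c^2 + 11*c*exp(c) + 30*exp(2*c))^3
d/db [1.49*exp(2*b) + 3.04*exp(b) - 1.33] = (2.98*exp(b) + 3.04)*exp(b)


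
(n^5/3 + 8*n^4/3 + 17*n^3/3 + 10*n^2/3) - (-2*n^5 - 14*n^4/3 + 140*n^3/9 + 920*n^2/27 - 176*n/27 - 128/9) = 7*n^5/3 + 22*n^4/3 - 89*n^3/9 - 830*n^2/27 + 176*n/27 + 128/9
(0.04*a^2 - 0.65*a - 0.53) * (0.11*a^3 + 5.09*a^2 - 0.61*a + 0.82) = 0.0044*a^5 + 0.1321*a^4 - 3.3912*a^3 - 2.2684*a^2 - 0.2097*a - 0.4346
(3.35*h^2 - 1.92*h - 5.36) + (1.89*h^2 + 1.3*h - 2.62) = 5.24*h^2 - 0.62*h - 7.98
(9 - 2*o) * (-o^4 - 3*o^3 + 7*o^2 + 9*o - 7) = 2*o^5 - 3*o^4 - 41*o^3 + 45*o^2 + 95*o - 63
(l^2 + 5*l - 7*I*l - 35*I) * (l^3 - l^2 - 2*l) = l^5 + 4*l^4 - 7*I*l^4 - 7*l^3 - 28*I*l^3 - 10*l^2 + 49*I*l^2 + 70*I*l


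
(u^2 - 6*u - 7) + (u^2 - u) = 2*u^2 - 7*u - 7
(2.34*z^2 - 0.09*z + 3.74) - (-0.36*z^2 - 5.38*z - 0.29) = 2.7*z^2 + 5.29*z + 4.03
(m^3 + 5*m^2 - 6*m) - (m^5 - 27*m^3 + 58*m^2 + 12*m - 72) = -m^5 + 28*m^3 - 53*m^2 - 18*m + 72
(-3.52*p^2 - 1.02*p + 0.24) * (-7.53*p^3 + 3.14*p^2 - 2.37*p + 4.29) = 26.5056*p^5 - 3.3722*p^4 + 3.3324*p^3 - 11.9298*p^2 - 4.9446*p + 1.0296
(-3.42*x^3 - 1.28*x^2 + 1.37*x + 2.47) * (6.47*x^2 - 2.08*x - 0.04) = -22.1274*x^5 - 1.168*x^4 + 11.6631*x^3 + 13.1825*x^2 - 5.1924*x - 0.0988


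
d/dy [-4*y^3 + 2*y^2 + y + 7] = -12*y^2 + 4*y + 1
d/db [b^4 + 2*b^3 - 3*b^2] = 2*b*(2*b^2 + 3*b - 3)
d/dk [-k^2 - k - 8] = -2*k - 1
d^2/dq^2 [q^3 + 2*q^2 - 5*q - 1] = 6*q + 4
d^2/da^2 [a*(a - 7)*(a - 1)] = 6*a - 16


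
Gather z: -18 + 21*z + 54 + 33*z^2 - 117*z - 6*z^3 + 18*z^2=-6*z^3 + 51*z^2 - 96*z + 36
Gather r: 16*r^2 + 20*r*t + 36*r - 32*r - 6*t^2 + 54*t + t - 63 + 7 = 16*r^2 + r*(20*t + 4) - 6*t^2 + 55*t - 56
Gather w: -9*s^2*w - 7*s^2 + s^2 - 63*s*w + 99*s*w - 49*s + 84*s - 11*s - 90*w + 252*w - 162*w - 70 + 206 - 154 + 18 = -6*s^2 + 24*s + w*(-9*s^2 + 36*s)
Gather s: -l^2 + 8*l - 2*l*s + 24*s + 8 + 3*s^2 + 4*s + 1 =-l^2 + 8*l + 3*s^2 + s*(28 - 2*l) + 9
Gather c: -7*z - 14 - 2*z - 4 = -9*z - 18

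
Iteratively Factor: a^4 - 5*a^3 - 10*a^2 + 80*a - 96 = (a - 4)*(a^3 - a^2 - 14*a + 24) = (a - 4)*(a - 3)*(a^2 + 2*a - 8) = (a - 4)*(a - 3)*(a - 2)*(a + 4)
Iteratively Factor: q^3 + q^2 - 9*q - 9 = (q + 1)*(q^2 - 9) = (q - 3)*(q + 1)*(q + 3)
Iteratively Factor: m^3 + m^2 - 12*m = (m + 4)*(m^2 - 3*m) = (m - 3)*(m + 4)*(m)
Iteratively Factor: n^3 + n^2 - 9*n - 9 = (n + 1)*(n^2 - 9) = (n - 3)*(n + 1)*(n + 3)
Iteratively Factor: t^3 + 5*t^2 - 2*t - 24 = (t + 4)*(t^2 + t - 6) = (t + 3)*(t + 4)*(t - 2)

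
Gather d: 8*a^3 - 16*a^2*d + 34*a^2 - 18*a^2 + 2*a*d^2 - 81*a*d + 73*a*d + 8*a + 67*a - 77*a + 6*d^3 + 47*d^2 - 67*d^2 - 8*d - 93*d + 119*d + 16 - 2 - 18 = 8*a^3 + 16*a^2 - 2*a + 6*d^3 + d^2*(2*a - 20) + d*(-16*a^2 - 8*a + 18) - 4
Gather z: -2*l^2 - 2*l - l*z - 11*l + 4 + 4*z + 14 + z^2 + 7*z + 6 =-2*l^2 - 13*l + z^2 + z*(11 - l) + 24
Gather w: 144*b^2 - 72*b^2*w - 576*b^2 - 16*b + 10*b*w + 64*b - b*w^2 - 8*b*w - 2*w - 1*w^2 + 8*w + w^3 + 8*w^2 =-432*b^2 + 48*b + w^3 + w^2*(7 - b) + w*(-72*b^2 + 2*b + 6)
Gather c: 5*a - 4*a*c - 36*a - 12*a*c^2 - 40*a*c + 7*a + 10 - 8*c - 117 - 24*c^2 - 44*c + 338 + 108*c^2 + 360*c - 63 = -24*a + c^2*(84 - 12*a) + c*(308 - 44*a) + 168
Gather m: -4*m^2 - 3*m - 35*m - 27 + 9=-4*m^2 - 38*m - 18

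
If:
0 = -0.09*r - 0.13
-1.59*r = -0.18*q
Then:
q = -12.76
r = -1.44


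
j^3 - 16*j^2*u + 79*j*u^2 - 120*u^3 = (j - 8*u)*(j - 5*u)*(j - 3*u)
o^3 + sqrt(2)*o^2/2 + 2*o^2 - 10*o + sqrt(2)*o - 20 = (o + 2)*(o - 2*sqrt(2))*(o + 5*sqrt(2)/2)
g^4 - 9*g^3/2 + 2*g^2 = g^2*(g - 4)*(g - 1/2)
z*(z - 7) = z^2 - 7*z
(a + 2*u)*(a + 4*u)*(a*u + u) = a^3*u + 6*a^2*u^2 + a^2*u + 8*a*u^3 + 6*a*u^2 + 8*u^3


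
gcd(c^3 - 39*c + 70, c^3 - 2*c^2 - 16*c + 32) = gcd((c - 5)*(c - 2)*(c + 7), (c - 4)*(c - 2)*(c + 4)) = c - 2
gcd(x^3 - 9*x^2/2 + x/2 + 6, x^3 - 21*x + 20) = x - 4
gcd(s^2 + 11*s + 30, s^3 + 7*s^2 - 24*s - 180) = s + 6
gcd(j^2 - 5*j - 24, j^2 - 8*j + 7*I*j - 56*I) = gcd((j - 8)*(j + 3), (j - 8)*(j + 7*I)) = j - 8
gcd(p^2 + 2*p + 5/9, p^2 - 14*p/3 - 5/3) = p + 1/3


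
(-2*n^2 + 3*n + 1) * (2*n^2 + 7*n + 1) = -4*n^4 - 8*n^3 + 21*n^2 + 10*n + 1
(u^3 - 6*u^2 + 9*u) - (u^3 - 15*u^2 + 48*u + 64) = 9*u^2 - 39*u - 64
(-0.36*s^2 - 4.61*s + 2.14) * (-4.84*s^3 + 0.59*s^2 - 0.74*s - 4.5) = 1.7424*s^5 + 22.1*s^4 - 12.8111*s^3 + 6.294*s^2 + 19.1614*s - 9.63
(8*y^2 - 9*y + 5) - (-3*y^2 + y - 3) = 11*y^2 - 10*y + 8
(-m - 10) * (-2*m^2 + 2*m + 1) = 2*m^3 + 18*m^2 - 21*m - 10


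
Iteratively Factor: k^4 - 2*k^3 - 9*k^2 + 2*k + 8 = (k + 1)*(k^3 - 3*k^2 - 6*k + 8) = (k - 1)*(k + 1)*(k^2 - 2*k - 8) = (k - 1)*(k + 1)*(k + 2)*(k - 4)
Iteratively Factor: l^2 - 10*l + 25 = (l - 5)*(l - 5)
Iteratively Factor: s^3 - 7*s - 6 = (s + 2)*(s^2 - 2*s - 3) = (s + 1)*(s + 2)*(s - 3)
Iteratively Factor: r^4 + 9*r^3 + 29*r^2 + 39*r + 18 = (r + 3)*(r^3 + 6*r^2 + 11*r + 6) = (r + 2)*(r + 3)*(r^2 + 4*r + 3) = (r + 1)*(r + 2)*(r + 3)*(r + 3)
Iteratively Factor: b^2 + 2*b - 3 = (b - 1)*(b + 3)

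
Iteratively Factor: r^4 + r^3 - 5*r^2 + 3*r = (r - 1)*(r^3 + 2*r^2 - 3*r) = (r - 1)^2*(r^2 + 3*r) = (r - 1)^2*(r + 3)*(r)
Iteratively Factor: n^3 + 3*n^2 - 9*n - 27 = (n - 3)*(n^2 + 6*n + 9) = (n - 3)*(n + 3)*(n + 3)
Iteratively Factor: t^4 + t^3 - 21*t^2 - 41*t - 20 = (t + 1)*(t^3 - 21*t - 20) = (t + 1)*(t + 4)*(t^2 - 4*t - 5) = (t - 5)*(t + 1)*(t + 4)*(t + 1)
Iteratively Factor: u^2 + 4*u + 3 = (u + 3)*(u + 1)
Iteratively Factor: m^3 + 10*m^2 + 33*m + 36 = (m + 3)*(m^2 + 7*m + 12) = (m + 3)^2*(m + 4)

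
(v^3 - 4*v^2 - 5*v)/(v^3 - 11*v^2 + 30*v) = (v + 1)/(v - 6)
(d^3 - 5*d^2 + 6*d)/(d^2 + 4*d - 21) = d*(d - 2)/(d + 7)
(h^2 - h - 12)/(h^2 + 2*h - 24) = (h + 3)/(h + 6)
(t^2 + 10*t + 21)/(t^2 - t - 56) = (t + 3)/(t - 8)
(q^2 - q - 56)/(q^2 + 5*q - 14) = (q - 8)/(q - 2)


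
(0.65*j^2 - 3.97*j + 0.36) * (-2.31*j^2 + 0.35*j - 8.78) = -1.5015*j^4 + 9.3982*j^3 - 7.9281*j^2 + 34.9826*j - 3.1608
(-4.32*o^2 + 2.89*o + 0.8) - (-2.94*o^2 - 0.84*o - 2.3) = -1.38*o^2 + 3.73*o + 3.1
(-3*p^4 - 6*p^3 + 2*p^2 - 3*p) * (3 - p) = 3*p^5 - 3*p^4 - 20*p^3 + 9*p^2 - 9*p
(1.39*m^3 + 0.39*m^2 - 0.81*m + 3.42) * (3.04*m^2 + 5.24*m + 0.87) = 4.2256*m^5 + 8.4692*m^4 + 0.7905*m^3 + 6.4917*m^2 + 17.2161*m + 2.9754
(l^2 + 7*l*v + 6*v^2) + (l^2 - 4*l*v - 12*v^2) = 2*l^2 + 3*l*v - 6*v^2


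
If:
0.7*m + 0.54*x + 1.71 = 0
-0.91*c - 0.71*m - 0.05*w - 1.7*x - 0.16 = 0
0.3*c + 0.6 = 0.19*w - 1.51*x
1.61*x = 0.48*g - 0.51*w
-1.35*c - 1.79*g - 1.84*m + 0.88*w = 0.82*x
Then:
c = 1.96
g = 2.69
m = -2.18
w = 3.59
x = -0.34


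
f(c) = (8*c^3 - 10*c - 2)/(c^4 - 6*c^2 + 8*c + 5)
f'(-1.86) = -3.45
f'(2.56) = -0.53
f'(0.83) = 0.85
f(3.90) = 2.46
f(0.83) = -0.72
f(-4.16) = -3.20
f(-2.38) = 5.40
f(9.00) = 0.93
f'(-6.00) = -0.39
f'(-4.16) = -1.98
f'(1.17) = 2.85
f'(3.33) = -0.97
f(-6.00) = -1.61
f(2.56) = 3.66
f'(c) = (24*c^2 - 10)/(c^4 - 6*c^2 + 8*c + 5) + (-4*c^3 + 12*c - 8)*(8*c^3 - 10*c - 2)/(c^4 - 6*c^2 + 8*c + 5)^2 = 2*((12*c^2 - 5)*(c^4 - 6*c^2 + 8*c + 5) + 4*(-4*c^3 + 5*c + 1)*(c^3 - 3*c + 2))/(c^4 - 6*c^2 + 8*c + 5)^2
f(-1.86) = 1.87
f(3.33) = 2.95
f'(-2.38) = -13.78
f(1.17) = -0.11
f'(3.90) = -0.75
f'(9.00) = -0.11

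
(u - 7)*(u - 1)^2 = u^3 - 9*u^2 + 15*u - 7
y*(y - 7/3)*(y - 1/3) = y^3 - 8*y^2/3 + 7*y/9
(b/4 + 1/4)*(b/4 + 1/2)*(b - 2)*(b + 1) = b^4/16 + b^3/8 - 3*b^2/16 - b/2 - 1/4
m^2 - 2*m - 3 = (m - 3)*(m + 1)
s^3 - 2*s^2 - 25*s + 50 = (s - 5)*(s - 2)*(s + 5)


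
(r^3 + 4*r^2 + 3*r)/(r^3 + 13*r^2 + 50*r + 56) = r*(r^2 + 4*r + 3)/(r^3 + 13*r^2 + 50*r + 56)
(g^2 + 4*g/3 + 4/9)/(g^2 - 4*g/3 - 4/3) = (g + 2/3)/(g - 2)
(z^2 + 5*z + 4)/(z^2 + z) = (z + 4)/z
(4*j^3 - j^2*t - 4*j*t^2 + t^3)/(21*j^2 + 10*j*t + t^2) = (4*j^3 - j^2*t - 4*j*t^2 + t^3)/(21*j^2 + 10*j*t + t^2)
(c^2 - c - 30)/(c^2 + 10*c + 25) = (c - 6)/(c + 5)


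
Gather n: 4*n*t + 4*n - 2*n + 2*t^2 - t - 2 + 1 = n*(4*t + 2) + 2*t^2 - t - 1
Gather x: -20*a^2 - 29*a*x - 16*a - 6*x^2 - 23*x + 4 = -20*a^2 - 16*a - 6*x^2 + x*(-29*a - 23) + 4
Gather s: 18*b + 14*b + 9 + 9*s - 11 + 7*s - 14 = 32*b + 16*s - 16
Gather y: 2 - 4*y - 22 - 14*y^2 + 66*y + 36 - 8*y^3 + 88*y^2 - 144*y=-8*y^3 + 74*y^2 - 82*y + 16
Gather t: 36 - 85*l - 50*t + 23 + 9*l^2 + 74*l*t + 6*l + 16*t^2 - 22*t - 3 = 9*l^2 - 79*l + 16*t^2 + t*(74*l - 72) + 56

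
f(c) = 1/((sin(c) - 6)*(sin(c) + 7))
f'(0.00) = 0.00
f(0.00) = -0.02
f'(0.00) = 0.00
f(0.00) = -0.02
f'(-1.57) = 0.00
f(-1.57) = -0.02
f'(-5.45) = -0.00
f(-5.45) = -0.02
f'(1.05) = -0.00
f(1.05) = -0.02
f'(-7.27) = 0.00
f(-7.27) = -0.02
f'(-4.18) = 0.00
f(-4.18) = -0.02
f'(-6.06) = -0.00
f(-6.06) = -0.02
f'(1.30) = -0.00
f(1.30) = -0.02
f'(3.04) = 0.00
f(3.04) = -0.02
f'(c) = -cos(c)/((sin(c) - 6)*(sin(c) + 7)^2) - cos(c)/((sin(c) - 6)^2*(sin(c) + 7)) = -(sin(2*c) + cos(c))/((sin(c) - 6)^2*(sin(c) + 7)^2)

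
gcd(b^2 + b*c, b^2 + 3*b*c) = b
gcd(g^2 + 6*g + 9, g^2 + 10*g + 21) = g + 3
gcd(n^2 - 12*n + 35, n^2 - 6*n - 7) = n - 7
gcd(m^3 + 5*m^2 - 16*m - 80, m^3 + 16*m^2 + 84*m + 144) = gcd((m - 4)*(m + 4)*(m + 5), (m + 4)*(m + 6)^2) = m + 4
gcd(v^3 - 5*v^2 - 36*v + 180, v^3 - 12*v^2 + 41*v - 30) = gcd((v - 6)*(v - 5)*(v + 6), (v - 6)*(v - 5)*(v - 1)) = v^2 - 11*v + 30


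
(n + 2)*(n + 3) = n^2 + 5*n + 6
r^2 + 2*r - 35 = (r - 5)*(r + 7)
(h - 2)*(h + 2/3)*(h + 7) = h^3 + 17*h^2/3 - 32*h/3 - 28/3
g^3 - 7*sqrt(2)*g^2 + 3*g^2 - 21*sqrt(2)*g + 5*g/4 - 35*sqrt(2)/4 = (g + 1/2)*(g + 5/2)*(g - 7*sqrt(2))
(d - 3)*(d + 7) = d^2 + 4*d - 21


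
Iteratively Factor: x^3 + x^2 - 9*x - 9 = (x + 3)*(x^2 - 2*x - 3) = (x - 3)*(x + 3)*(x + 1)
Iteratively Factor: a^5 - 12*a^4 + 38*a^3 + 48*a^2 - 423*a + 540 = (a - 5)*(a^4 - 7*a^3 + 3*a^2 + 63*a - 108) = (a - 5)*(a - 3)*(a^3 - 4*a^2 - 9*a + 36) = (a - 5)*(a - 4)*(a - 3)*(a^2 - 9) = (a - 5)*(a - 4)*(a - 3)^2*(a + 3)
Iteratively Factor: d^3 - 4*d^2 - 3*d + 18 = (d + 2)*(d^2 - 6*d + 9) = (d - 3)*(d + 2)*(d - 3)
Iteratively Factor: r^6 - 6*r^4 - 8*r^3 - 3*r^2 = (r)*(r^5 - 6*r^3 - 8*r^2 - 3*r) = r^2*(r^4 - 6*r^2 - 8*r - 3) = r^2*(r - 3)*(r^3 + 3*r^2 + 3*r + 1) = r^2*(r - 3)*(r + 1)*(r^2 + 2*r + 1) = r^2*(r - 3)*(r + 1)^2*(r + 1)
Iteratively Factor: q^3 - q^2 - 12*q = (q)*(q^2 - q - 12) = q*(q - 4)*(q + 3)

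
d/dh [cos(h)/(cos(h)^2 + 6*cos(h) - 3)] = (cos(h)^2 + 3)*sin(h)/(cos(h)^2 + 6*cos(h) - 3)^2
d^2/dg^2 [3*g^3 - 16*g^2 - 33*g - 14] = 18*g - 32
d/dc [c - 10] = 1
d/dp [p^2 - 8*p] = 2*p - 8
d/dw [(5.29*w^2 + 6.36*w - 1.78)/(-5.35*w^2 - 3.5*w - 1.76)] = (15.511*w^2 - 37.6668*w - 17.4236)/(28.6225*w^4 + 37.45*w^3 + 31.082*w^2 + 12.32*w + 3.0976)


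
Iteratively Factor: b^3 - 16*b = (b + 4)*(b^2 - 4*b) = b*(b + 4)*(b - 4)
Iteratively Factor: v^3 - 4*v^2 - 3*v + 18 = (v - 3)*(v^2 - v - 6) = (v - 3)*(v + 2)*(v - 3)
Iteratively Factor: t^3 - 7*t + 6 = (t + 3)*(t^2 - 3*t + 2) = (t - 2)*(t + 3)*(t - 1)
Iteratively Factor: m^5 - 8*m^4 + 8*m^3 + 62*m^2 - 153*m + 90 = (m - 3)*(m^4 - 5*m^3 - 7*m^2 + 41*m - 30) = (m - 3)*(m - 1)*(m^3 - 4*m^2 - 11*m + 30) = (m - 3)*(m - 1)*(m + 3)*(m^2 - 7*m + 10) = (m - 5)*(m - 3)*(m - 1)*(m + 3)*(m - 2)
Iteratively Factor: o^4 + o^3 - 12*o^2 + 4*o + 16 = (o + 1)*(o^3 - 12*o + 16) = (o + 1)*(o + 4)*(o^2 - 4*o + 4) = (o - 2)*(o + 1)*(o + 4)*(o - 2)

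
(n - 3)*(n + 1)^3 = n^4 - 6*n^2 - 8*n - 3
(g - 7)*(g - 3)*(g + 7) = g^3 - 3*g^2 - 49*g + 147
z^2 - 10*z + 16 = (z - 8)*(z - 2)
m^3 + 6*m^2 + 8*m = m*(m + 2)*(m + 4)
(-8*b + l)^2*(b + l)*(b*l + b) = 64*b^4*l + 64*b^4 + 48*b^3*l^2 + 48*b^3*l - 15*b^2*l^3 - 15*b^2*l^2 + b*l^4 + b*l^3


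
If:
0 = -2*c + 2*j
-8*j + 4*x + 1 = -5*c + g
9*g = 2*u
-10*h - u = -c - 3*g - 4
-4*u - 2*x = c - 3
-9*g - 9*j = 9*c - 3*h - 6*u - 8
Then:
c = 9265/14853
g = 1558/14853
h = 6634/14853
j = 9265/14853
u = 2337/4951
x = 3625/14853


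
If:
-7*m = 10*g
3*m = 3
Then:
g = -7/10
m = 1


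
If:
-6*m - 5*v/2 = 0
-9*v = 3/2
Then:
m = 5/72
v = -1/6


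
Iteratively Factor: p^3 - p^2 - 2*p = (p - 2)*(p^2 + p) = p*(p - 2)*(p + 1)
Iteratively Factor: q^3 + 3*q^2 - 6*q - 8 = (q + 1)*(q^2 + 2*q - 8) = (q + 1)*(q + 4)*(q - 2)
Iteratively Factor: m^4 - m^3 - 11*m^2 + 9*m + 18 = (m - 3)*(m^3 + 2*m^2 - 5*m - 6) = (m - 3)*(m + 1)*(m^2 + m - 6) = (m - 3)*(m - 2)*(m + 1)*(m + 3)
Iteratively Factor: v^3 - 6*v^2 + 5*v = (v)*(v^2 - 6*v + 5) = v*(v - 5)*(v - 1)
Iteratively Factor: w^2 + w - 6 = (w - 2)*(w + 3)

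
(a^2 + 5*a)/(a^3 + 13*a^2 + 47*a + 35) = a/(a^2 + 8*a + 7)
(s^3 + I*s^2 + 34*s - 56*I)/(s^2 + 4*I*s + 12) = (s^2 + 3*I*s + 28)/(s + 6*I)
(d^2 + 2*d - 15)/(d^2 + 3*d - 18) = (d + 5)/(d + 6)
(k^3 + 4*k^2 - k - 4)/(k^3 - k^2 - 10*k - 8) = (k^2 + 3*k - 4)/(k^2 - 2*k - 8)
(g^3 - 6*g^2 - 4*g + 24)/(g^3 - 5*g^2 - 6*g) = (g^2 - 4)/(g*(g + 1))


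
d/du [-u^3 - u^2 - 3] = u*(-3*u - 2)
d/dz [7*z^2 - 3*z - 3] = 14*z - 3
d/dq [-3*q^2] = -6*q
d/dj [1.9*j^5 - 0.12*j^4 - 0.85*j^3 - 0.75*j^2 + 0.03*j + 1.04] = 9.5*j^4 - 0.48*j^3 - 2.55*j^2 - 1.5*j + 0.03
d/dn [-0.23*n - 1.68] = -0.230000000000000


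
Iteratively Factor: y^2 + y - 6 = (y + 3)*(y - 2)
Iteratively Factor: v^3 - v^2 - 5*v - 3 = (v + 1)*(v^2 - 2*v - 3) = (v - 3)*(v + 1)*(v + 1)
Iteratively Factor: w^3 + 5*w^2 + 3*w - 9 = (w - 1)*(w^2 + 6*w + 9) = (w - 1)*(w + 3)*(w + 3)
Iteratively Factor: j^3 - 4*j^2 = (j)*(j^2 - 4*j) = j*(j - 4)*(j)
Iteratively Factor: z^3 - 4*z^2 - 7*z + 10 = (z - 5)*(z^2 + z - 2) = (z - 5)*(z + 2)*(z - 1)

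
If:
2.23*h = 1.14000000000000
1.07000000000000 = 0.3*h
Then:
No Solution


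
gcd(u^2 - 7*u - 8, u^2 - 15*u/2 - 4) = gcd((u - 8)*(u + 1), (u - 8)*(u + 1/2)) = u - 8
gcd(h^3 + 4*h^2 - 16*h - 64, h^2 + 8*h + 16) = h^2 + 8*h + 16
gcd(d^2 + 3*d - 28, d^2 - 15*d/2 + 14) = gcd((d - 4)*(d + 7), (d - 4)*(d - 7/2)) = d - 4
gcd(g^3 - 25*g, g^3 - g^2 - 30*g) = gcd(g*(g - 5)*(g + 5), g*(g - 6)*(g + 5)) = g^2 + 5*g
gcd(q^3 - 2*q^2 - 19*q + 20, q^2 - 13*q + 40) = q - 5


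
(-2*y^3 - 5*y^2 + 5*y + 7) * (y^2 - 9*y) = -2*y^5 + 13*y^4 + 50*y^3 - 38*y^2 - 63*y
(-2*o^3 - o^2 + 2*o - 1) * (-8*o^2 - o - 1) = 16*o^5 + 10*o^4 - 13*o^3 + 7*o^2 - o + 1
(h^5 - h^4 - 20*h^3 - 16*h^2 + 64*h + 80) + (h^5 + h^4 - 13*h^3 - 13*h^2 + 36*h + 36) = 2*h^5 - 33*h^3 - 29*h^2 + 100*h + 116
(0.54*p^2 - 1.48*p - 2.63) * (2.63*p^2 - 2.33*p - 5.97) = 1.4202*p^4 - 5.1506*p^3 - 6.6923*p^2 + 14.9635*p + 15.7011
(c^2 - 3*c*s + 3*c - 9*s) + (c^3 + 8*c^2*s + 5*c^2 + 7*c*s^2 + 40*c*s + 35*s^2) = c^3 + 8*c^2*s + 6*c^2 + 7*c*s^2 + 37*c*s + 3*c + 35*s^2 - 9*s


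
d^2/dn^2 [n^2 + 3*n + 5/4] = 2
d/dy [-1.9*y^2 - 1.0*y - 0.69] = -3.8*y - 1.0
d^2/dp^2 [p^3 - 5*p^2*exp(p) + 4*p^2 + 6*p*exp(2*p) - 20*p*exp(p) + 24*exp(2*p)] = -5*p^2*exp(p) + 24*p*exp(2*p) - 40*p*exp(p) + 6*p + 120*exp(2*p) - 50*exp(p) + 8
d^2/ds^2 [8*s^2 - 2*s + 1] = 16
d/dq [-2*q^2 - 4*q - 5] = -4*q - 4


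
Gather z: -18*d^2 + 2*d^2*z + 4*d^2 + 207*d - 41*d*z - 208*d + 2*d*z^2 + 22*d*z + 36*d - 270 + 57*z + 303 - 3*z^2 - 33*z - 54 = -14*d^2 + 35*d + z^2*(2*d - 3) + z*(2*d^2 - 19*d + 24) - 21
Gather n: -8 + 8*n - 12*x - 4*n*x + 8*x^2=n*(8 - 4*x) + 8*x^2 - 12*x - 8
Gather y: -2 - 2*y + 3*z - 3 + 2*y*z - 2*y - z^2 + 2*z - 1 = y*(2*z - 4) - z^2 + 5*z - 6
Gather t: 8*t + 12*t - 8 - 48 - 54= 20*t - 110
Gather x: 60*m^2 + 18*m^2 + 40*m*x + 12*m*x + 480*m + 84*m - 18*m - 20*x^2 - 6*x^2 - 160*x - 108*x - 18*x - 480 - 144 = 78*m^2 + 546*m - 26*x^2 + x*(52*m - 286) - 624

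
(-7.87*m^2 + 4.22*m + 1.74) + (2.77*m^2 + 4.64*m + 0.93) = -5.1*m^2 + 8.86*m + 2.67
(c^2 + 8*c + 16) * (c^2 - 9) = c^4 + 8*c^3 + 7*c^2 - 72*c - 144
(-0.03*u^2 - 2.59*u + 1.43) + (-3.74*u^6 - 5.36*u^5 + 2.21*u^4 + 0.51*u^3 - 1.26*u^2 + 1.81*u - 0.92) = -3.74*u^6 - 5.36*u^5 + 2.21*u^4 + 0.51*u^3 - 1.29*u^2 - 0.78*u + 0.51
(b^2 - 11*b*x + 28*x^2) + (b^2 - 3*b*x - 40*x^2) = 2*b^2 - 14*b*x - 12*x^2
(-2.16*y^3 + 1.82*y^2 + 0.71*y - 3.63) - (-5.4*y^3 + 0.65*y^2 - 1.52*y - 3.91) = 3.24*y^3 + 1.17*y^2 + 2.23*y + 0.28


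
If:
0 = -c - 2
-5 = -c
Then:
No Solution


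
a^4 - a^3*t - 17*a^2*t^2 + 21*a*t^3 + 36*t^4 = (a - 3*t)^2*(a + t)*(a + 4*t)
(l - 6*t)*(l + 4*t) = l^2 - 2*l*t - 24*t^2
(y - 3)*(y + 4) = y^2 + y - 12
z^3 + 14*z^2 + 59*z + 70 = (z + 2)*(z + 5)*(z + 7)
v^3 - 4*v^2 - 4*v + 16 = (v - 4)*(v - 2)*(v + 2)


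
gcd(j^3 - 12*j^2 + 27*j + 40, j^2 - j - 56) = j - 8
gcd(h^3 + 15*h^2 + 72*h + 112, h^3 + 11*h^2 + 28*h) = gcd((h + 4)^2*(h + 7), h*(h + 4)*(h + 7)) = h^2 + 11*h + 28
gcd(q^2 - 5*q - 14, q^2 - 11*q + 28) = q - 7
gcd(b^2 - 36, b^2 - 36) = b^2 - 36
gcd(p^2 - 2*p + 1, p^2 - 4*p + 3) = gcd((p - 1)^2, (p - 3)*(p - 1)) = p - 1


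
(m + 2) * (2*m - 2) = 2*m^2 + 2*m - 4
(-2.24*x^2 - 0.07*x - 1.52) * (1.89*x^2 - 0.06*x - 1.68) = -4.2336*x^4 + 0.00210000000000002*x^3 + 0.894600000000001*x^2 + 0.2088*x + 2.5536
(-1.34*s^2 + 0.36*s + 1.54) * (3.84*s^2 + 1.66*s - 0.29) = -5.1456*s^4 - 0.842*s^3 + 6.8998*s^2 + 2.452*s - 0.4466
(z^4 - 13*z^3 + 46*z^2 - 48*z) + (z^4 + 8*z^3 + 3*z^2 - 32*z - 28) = 2*z^4 - 5*z^3 + 49*z^2 - 80*z - 28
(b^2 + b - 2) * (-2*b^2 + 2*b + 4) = -2*b^4 + 10*b^2 - 8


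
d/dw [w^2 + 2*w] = 2*w + 2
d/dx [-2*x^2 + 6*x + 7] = 6 - 4*x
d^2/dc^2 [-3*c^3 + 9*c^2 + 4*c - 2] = 18 - 18*c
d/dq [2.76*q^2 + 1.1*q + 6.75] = 5.52*q + 1.1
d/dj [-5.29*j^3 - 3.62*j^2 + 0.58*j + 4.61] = -15.87*j^2 - 7.24*j + 0.58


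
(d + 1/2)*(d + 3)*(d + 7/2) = d^3 + 7*d^2 + 55*d/4 + 21/4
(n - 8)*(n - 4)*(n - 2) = n^3 - 14*n^2 + 56*n - 64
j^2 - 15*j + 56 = (j - 8)*(j - 7)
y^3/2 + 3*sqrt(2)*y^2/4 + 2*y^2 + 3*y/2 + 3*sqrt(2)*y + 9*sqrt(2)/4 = (y/2 + 1/2)*(y + 3)*(y + 3*sqrt(2)/2)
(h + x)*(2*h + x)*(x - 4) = 2*h^2*x - 8*h^2 + 3*h*x^2 - 12*h*x + x^3 - 4*x^2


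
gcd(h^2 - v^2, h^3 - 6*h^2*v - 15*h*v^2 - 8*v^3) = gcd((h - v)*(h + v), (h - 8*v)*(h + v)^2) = h + v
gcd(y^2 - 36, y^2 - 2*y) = 1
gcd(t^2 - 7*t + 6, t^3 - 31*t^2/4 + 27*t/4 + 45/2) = t - 6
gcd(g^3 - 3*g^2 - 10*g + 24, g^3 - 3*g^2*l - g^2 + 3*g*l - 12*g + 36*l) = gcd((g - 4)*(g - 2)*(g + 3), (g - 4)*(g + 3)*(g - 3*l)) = g^2 - g - 12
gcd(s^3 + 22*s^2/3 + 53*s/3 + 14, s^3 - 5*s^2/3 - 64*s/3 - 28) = s^2 + 13*s/3 + 14/3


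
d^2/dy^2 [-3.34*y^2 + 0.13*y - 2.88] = -6.68000000000000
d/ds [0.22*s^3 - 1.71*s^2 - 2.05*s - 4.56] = 0.66*s^2 - 3.42*s - 2.05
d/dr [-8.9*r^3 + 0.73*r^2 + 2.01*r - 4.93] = -26.7*r^2 + 1.46*r + 2.01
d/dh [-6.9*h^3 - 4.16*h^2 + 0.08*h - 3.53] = -20.7*h^2 - 8.32*h + 0.08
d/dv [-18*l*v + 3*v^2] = -18*l + 6*v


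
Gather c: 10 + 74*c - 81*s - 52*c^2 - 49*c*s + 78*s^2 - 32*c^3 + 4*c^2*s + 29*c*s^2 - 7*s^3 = -32*c^3 + c^2*(4*s - 52) + c*(29*s^2 - 49*s + 74) - 7*s^3 + 78*s^2 - 81*s + 10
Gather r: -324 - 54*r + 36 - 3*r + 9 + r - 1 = -56*r - 280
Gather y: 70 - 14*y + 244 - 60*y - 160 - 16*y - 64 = 90 - 90*y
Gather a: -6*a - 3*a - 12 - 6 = -9*a - 18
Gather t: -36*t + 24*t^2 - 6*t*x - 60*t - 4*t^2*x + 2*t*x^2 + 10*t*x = t^2*(24 - 4*x) + t*(2*x^2 + 4*x - 96)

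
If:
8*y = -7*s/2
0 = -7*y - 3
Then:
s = 48/49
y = -3/7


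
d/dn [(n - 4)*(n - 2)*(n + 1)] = 3*n^2 - 10*n + 2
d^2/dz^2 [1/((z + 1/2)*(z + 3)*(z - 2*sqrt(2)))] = 4*(4*(z + 3)^2*(z - 2*sqrt(2))^2 + 2*(z + 3)^2*(z - 2*sqrt(2))*(2*z + 1) + (z + 3)^2*(2*z + 1)^2 + 2*(z + 3)*(z - 2*sqrt(2))^2*(2*z + 1) + (z + 3)*(z - 2*sqrt(2))*(2*z + 1)^2 + (z - 2*sqrt(2))^2*(2*z + 1)^2)/((z + 3)^3*(z - 2*sqrt(2))^3*(2*z + 1)^3)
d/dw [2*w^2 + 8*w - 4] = 4*w + 8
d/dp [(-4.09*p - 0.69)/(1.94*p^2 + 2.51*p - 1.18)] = (7.9346*p^2 + 2.6772*p + 6.5581)/(3.7636*p^4 + 9.7388*p^3 + 1.7217*p^2 - 5.9236*p + 1.3924)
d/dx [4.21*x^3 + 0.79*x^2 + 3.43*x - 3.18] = 12.63*x^2 + 1.58*x + 3.43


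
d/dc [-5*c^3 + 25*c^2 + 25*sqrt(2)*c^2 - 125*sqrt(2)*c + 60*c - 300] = -15*c^2 + 50*c + 50*sqrt(2)*c - 125*sqrt(2) + 60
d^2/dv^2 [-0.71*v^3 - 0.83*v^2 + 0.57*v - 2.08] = -4.26*v - 1.66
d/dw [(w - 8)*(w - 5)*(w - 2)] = 3*w^2 - 30*w + 66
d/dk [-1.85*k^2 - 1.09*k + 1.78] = -3.7*k - 1.09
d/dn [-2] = 0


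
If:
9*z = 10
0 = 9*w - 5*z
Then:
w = 50/81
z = 10/9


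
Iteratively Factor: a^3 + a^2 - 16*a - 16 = (a + 4)*(a^2 - 3*a - 4) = (a - 4)*(a + 4)*(a + 1)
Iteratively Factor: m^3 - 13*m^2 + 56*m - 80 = (m - 4)*(m^2 - 9*m + 20) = (m - 5)*(m - 4)*(m - 4)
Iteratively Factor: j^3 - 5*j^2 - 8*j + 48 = (j - 4)*(j^2 - j - 12) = (j - 4)^2*(j + 3)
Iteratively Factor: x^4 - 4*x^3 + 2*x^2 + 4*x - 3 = (x - 1)*(x^3 - 3*x^2 - x + 3) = (x - 1)^2*(x^2 - 2*x - 3) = (x - 1)^2*(x + 1)*(x - 3)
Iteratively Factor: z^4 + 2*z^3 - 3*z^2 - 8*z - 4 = (z + 1)*(z^3 + z^2 - 4*z - 4) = (z + 1)^2*(z^2 - 4) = (z + 1)^2*(z + 2)*(z - 2)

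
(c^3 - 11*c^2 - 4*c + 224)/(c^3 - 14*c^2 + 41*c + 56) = (c + 4)/(c + 1)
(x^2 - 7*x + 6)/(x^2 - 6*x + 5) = (x - 6)/(x - 5)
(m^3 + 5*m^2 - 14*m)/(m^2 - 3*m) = (m^2 + 5*m - 14)/(m - 3)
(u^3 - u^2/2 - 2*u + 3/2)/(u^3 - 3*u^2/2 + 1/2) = (2*u + 3)/(2*u + 1)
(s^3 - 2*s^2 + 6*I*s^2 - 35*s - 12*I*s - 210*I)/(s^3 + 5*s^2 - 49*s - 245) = (s + 6*I)/(s + 7)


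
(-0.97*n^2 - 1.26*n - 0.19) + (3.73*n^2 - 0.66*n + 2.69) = 2.76*n^2 - 1.92*n + 2.5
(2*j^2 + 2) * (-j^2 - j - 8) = -2*j^4 - 2*j^3 - 18*j^2 - 2*j - 16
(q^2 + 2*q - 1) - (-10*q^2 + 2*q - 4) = 11*q^2 + 3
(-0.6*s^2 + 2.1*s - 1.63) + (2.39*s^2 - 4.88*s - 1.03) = 1.79*s^2 - 2.78*s - 2.66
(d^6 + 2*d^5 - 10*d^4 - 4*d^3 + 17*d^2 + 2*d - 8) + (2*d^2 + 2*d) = d^6 + 2*d^5 - 10*d^4 - 4*d^3 + 19*d^2 + 4*d - 8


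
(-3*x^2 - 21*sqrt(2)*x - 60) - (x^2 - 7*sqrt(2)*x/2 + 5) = -4*x^2 - 35*sqrt(2)*x/2 - 65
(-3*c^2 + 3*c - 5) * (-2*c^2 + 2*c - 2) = 6*c^4 - 12*c^3 + 22*c^2 - 16*c + 10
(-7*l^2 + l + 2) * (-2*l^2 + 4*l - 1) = 14*l^4 - 30*l^3 + 7*l^2 + 7*l - 2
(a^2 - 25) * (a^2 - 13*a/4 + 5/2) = a^4 - 13*a^3/4 - 45*a^2/2 + 325*a/4 - 125/2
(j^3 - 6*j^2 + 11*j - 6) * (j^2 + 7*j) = j^5 + j^4 - 31*j^3 + 71*j^2 - 42*j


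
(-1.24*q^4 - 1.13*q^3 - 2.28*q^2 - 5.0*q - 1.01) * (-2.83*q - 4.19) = 3.5092*q^5 + 8.3935*q^4 + 11.1871*q^3 + 23.7032*q^2 + 23.8083*q + 4.2319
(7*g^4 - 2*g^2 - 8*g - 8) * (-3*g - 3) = -21*g^5 - 21*g^4 + 6*g^3 + 30*g^2 + 48*g + 24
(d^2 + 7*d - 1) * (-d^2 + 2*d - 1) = -d^4 - 5*d^3 + 14*d^2 - 9*d + 1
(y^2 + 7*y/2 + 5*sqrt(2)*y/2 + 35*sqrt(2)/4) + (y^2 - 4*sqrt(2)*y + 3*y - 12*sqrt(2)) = 2*y^2 - 3*sqrt(2)*y/2 + 13*y/2 - 13*sqrt(2)/4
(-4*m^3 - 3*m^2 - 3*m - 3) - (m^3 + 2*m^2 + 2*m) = -5*m^3 - 5*m^2 - 5*m - 3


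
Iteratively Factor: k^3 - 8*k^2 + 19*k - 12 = (k - 3)*(k^2 - 5*k + 4) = (k - 4)*(k - 3)*(k - 1)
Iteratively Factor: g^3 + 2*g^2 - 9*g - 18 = (g + 2)*(g^2 - 9) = (g - 3)*(g + 2)*(g + 3)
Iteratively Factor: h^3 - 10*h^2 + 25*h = (h)*(h^2 - 10*h + 25) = h*(h - 5)*(h - 5)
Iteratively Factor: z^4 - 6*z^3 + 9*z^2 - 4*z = (z - 1)*(z^3 - 5*z^2 + 4*z) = (z - 4)*(z - 1)*(z^2 - z) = (z - 4)*(z - 1)^2*(z)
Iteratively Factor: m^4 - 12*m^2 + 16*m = (m)*(m^3 - 12*m + 16) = m*(m + 4)*(m^2 - 4*m + 4) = m*(m - 2)*(m + 4)*(m - 2)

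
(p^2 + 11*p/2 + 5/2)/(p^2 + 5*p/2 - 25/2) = (2*p + 1)/(2*p - 5)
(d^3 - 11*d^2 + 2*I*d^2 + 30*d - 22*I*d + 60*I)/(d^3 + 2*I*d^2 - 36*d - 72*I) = (d - 5)/(d + 6)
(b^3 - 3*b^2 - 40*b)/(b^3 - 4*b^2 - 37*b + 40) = b/(b - 1)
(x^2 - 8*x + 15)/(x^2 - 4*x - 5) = (x - 3)/(x + 1)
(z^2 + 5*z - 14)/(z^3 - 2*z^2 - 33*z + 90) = (z^2 + 5*z - 14)/(z^3 - 2*z^2 - 33*z + 90)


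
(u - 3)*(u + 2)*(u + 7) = u^3 + 6*u^2 - 13*u - 42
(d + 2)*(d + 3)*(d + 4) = d^3 + 9*d^2 + 26*d + 24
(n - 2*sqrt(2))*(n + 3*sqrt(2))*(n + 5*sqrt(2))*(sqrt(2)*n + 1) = sqrt(2)*n^4 + 13*n^3 + 4*sqrt(2)*n^2 - 122*n - 60*sqrt(2)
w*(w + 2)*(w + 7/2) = w^3 + 11*w^2/2 + 7*w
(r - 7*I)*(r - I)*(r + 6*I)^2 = r^4 + 4*I*r^3 + 53*r^2 + 204*I*r + 252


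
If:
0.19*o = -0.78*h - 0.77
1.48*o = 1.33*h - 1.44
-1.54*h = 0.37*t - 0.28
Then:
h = -0.62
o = -1.53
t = 3.32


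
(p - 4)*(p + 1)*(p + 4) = p^3 + p^2 - 16*p - 16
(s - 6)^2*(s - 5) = s^3 - 17*s^2 + 96*s - 180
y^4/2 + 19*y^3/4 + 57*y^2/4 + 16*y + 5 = (y/2 + 1)*(y + 1/2)*(y + 2)*(y + 5)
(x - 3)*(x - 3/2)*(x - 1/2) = x^3 - 5*x^2 + 27*x/4 - 9/4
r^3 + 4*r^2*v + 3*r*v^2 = r*(r + v)*(r + 3*v)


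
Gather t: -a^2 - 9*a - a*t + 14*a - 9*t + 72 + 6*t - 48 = -a^2 + 5*a + t*(-a - 3) + 24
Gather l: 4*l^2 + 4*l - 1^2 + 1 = 4*l^2 + 4*l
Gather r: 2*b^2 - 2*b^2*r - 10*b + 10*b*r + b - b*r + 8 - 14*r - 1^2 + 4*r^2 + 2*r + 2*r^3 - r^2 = 2*b^2 - 9*b + 2*r^3 + 3*r^2 + r*(-2*b^2 + 9*b - 12) + 7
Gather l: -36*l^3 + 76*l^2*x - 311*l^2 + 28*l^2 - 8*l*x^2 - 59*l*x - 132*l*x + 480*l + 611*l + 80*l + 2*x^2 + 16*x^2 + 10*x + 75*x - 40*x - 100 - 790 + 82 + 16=-36*l^3 + l^2*(76*x - 283) + l*(-8*x^2 - 191*x + 1171) + 18*x^2 + 45*x - 792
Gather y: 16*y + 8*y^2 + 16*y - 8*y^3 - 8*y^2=-8*y^3 + 32*y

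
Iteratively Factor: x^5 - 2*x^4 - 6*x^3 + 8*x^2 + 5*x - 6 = (x - 1)*(x^4 - x^3 - 7*x^2 + x + 6) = (x - 3)*(x - 1)*(x^3 + 2*x^2 - x - 2) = (x - 3)*(x - 1)*(x + 2)*(x^2 - 1) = (x - 3)*(x - 1)^2*(x + 2)*(x + 1)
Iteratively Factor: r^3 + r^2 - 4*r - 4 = (r - 2)*(r^2 + 3*r + 2) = (r - 2)*(r + 1)*(r + 2)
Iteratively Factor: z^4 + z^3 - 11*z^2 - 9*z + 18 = (z + 3)*(z^3 - 2*z^2 - 5*z + 6) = (z - 3)*(z + 3)*(z^2 + z - 2) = (z - 3)*(z + 2)*(z + 3)*(z - 1)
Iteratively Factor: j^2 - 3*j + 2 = (j - 2)*(j - 1)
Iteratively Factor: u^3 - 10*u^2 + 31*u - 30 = (u - 2)*(u^2 - 8*u + 15) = (u - 3)*(u - 2)*(u - 5)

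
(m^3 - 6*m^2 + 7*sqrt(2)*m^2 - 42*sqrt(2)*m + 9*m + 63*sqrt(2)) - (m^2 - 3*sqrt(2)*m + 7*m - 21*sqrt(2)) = m^3 - 7*m^2 + 7*sqrt(2)*m^2 - 39*sqrt(2)*m + 2*m + 84*sqrt(2)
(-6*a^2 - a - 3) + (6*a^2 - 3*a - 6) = -4*a - 9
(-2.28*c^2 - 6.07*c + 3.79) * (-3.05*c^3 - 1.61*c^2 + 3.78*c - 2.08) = 6.954*c^5 + 22.1843*c^4 - 10.4052*c^3 - 24.3041*c^2 + 26.9518*c - 7.8832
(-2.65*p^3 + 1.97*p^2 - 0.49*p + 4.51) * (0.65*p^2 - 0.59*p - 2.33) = -1.7225*p^5 + 2.844*p^4 + 4.6937*p^3 - 1.3695*p^2 - 1.5192*p - 10.5083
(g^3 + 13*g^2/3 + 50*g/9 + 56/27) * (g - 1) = g^4 + 10*g^3/3 + 11*g^2/9 - 94*g/27 - 56/27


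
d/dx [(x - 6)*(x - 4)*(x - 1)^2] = 4*x^3 - 36*x^2 + 90*x - 58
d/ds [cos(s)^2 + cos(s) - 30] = -sin(s) - sin(2*s)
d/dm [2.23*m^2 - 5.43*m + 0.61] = 4.46*m - 5.43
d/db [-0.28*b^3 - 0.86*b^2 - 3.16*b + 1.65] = -0.84*b^2 - 1.72*b - 3.16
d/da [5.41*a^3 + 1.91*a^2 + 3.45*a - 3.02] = 16.23*a^2 + 3.82*a + 3.45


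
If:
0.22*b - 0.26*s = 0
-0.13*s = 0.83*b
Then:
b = 0.00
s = 0.00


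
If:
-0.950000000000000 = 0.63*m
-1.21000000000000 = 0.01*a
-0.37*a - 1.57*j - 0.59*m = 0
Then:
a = -121.00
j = 29.08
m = -1.51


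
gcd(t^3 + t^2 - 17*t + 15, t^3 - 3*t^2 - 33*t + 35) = t^2 + 4*t - 5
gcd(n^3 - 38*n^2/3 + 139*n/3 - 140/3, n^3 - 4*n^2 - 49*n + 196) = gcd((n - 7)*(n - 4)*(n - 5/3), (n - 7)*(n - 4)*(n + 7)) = n^2 - 11*n + 28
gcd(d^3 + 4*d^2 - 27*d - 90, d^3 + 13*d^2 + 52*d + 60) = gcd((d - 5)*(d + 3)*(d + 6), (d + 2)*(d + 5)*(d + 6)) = d + 6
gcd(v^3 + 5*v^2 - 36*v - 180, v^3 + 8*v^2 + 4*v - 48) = v + 6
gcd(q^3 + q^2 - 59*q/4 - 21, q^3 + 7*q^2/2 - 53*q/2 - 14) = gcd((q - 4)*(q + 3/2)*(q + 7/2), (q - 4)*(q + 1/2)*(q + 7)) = q - 4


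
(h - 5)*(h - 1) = h^2 - 6*h + 5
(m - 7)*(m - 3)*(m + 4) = m^3 - 6*m^2 - 19*m + 84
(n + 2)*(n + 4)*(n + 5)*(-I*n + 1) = -I*n^4 + n^3 - 11*I*n^3 + 11*n^2 - 38*I*n^2 + 38*n - 40*I*n + 40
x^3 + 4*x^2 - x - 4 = (x - 1)*(x + 1)*(x + 4)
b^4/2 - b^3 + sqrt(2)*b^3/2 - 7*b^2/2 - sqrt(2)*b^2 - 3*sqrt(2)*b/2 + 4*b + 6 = (b/2 + sqrt(2))*(b - 3)*(b + 1)*(b - sqrt(2))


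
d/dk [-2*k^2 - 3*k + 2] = -4*k - 3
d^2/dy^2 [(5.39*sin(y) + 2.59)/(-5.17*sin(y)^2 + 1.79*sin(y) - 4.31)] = (144.068771*sin(y)^5 + 326.792081*sin(y)^4 - 1080.665971*sin(y)^3 - 596.333948*sin(y)^2 + 984.54111*sin(y) + 15.6605260000001)/(5.17*sin(y)^2 - 1.79*sin(y) + 4.31)^3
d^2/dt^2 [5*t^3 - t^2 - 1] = 30*t - 2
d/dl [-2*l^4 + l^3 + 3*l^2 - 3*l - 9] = -8*l^3 + 3*l^2 + 6*l - 3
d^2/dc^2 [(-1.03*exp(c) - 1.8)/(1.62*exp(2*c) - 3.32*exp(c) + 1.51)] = (-2.703132*exp(4*c) - 24.435432*exp(3*c) + 44.160876*exp(2*c) - 7.391276*exp(c) - 11.372263)*exp(c)/(4.251528*exp(6*c) - 26.139024*exp(5*c) + 65.457396*exp(4*c) - 85.322672*exp(3*c) + 61.012758*exp(2*c) - 22.709796*exp(c) + 3.442951)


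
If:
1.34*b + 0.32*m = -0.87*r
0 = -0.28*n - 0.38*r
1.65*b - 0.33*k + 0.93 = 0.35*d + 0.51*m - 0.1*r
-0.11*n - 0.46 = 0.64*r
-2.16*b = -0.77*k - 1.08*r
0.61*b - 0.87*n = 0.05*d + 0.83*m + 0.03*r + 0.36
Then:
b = 0.93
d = 5.05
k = 3.93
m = -1.35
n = 1.27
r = -0.94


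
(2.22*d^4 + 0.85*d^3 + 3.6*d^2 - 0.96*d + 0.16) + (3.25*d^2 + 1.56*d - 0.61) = 2.22*d^4 + 0.85*d^3 + 6.85*d^2 + 0.6*d - 0.45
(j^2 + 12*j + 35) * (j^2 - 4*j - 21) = j^4 + 8*j^3 - 34*j^2 - 392*j - 735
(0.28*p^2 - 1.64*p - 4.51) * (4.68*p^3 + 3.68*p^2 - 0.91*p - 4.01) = 1.3104*p^5 - 6.6448*p^4 - 27.3968*p^3 - 16.2272*p^2 + 10.6805*p + 18.0851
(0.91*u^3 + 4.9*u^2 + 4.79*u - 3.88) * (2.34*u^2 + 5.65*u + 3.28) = 2.1294*u^5 + 16.6075*u^4 + 41.8784*u^3 + 34.0563*u^2 - 6.2108*u - 12.7264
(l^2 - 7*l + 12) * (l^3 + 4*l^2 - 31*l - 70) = l^5 - 3*l^4 - 47*l^3 + 195*l^2 + 118*l - 840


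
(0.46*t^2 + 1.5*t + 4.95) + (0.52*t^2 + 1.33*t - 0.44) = 0.98*t^2 + 2.83*t + 4.51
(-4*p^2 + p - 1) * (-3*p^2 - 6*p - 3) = 12*p^4 + 21*p^3 + 9*p^2 + 3*p + 3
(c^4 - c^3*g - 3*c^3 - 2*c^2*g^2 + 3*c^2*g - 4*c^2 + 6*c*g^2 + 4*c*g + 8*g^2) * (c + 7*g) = c^5 + 6*c^4*g - 3*c^4 - 9*c^3*g^2 - 18*c^3*g - 4*c^3 - 14*c^2*g^3 + 27*c^2*g^2 - 24*c^2*g + 42*c*g^3 + 36*c*g^2 + 56*g^3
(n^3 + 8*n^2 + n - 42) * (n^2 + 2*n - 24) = n^5 + 10*n^4 - 7*n^3 - 232*n^2 - 108*n + 1008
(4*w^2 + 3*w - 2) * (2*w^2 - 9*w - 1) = 8*w^4 - 30*w^3 - 35*w^2 + 15*w + 2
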